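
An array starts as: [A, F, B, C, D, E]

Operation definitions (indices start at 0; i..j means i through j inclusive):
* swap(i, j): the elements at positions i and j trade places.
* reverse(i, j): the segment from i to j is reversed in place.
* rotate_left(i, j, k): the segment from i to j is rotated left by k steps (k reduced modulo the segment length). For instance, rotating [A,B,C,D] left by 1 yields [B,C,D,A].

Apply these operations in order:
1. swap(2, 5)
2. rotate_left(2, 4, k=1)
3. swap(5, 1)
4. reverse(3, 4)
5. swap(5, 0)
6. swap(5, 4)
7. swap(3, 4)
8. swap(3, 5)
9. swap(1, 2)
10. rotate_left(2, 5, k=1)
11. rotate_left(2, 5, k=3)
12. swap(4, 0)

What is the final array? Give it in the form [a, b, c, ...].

After 1 (swap(2, 5)): [A, F, E, C, D, B]
After 2 (rotate_left(2, 4, k=1)): [A, F, C, D, E, B]
After 3 (swap(5, 1)): [A, B, C, D, E, F]
After 4 (reverse(3, 4)): [A, B, C, E, D, F]
After 5 (swap(5, 0)): [F, B, C, E, D, A]
After 6 (swap(5, 4)): [F, B, C, E, A, D]
After 7 (swap(3, 4)): [F, B, C, A, E, D]
After 8 (swap(3, 5)): [F, B, C, D, E, A]
After 9 (swap(1, 2)): [F, C, B, D, E, A]
After 10 (rotate_left(2, 5, k=1)): [F, C, D, E, A, B]
After 11 (rotate_left(2, 5, k=3)): [F, C, B, D, E, A]
After 12 (swap(4, 0)): [E, C, B, D, F, A]

Answer: [E, C, B, D, F, A]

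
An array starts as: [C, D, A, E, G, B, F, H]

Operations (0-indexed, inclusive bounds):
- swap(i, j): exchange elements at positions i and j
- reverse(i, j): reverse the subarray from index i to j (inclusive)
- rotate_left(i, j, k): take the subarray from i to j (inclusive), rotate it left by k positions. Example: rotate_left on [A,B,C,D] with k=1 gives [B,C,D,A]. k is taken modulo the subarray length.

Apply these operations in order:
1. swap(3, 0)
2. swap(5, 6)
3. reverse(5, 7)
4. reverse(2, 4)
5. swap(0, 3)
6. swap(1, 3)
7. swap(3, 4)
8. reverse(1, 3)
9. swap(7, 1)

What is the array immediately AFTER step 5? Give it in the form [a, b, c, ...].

After 1 (swap(3, 0)): [E, D, A, C, G, B, F, H]
After 2 (swap(5, 6)): [E, D, A, C, G, F, B, H]
After 3 (reverse(5, 7)): [E, D, A, C, G, H, B, F]
After 4 (reverse(2, 4)): [E, D, G, C, A, H, B, F]
After 5 (swap(0, 3)): [C, D, G, E, A, H, B, F]

Answer: [C, D, G, E, A, H, B, F]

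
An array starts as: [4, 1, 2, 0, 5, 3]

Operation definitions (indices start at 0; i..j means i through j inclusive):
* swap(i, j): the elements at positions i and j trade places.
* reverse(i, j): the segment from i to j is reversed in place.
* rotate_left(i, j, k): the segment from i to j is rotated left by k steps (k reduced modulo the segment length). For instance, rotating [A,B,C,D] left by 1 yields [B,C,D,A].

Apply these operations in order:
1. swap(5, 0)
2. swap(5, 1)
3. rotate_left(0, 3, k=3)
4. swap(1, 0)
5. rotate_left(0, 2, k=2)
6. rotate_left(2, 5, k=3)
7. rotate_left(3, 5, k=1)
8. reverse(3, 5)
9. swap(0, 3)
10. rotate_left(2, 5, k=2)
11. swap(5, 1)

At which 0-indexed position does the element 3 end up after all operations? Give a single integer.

Answer: 5

Derivation:
After 1 (swap(5, 0)): [3, 1, 2, 0, 5, 4]
After 2 (swap(5, 1)): [3, 4, 2, 0, 5, 1]
After 3 (rotate_left(0, 3, k=3)): [0, 3, 4, 2, 5, 1]
After 4 (swap(1, 0)): [3, 0, 4, 2, 5, 1]
After 5 (rotate_left(0, 2, k=2)): [4, 3, 0, 2, 5, 1]
After 6 (rotate_left(2, 5, k=3)): [4, 3, 1, 0, 2, 5]
After 7 (rotate_left(3, 5, k=1)): [4, 3, 1, 2, 5, 0]
After 8 (reverse(3, 5)): [4, 3, 1, 0, 5, 2]
After 9 (swap(0, 3)): [0, 3, 1, 4, 5, 2]
After 10 (rotate_left(2, 5, k=2)): [0, 3, 5, 2, 1, 4]
After 11 (swap(5, 1)): [0, 4, 5, 2, 1, 3]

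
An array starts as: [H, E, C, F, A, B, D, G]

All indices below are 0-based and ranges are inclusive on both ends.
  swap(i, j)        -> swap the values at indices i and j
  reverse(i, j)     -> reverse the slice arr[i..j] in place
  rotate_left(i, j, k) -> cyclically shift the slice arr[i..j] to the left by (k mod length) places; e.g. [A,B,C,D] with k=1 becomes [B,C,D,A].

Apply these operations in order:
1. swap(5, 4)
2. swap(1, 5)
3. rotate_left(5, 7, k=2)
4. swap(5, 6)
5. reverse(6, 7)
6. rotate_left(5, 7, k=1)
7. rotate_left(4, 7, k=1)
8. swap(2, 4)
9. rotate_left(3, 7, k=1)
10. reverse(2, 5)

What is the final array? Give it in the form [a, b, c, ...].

After 1 (swap(5, 4)): [H, E, C, F, B, A, D, G]
After 2 (swap(1, 5)): [H, A, C, F, B, E, D, G]
After 3 (rotate_left(5, 7, k=2)): [H, A, C, F, B, G, E, D]
After 4 (swap(5, 6)): [H, A, C, F, B, E, G, D]
After 5 (reverse(6, 7)): [H, A, C, F, B, E, D, G]
After 6 (rotate_left(5, 7, k=1)): [H, A, C, F, B, D, G, E]
After 7 (rotate_left(4, 7, k=1)): [H, A, C, F, D, G, E, B]
After 8 (swap(2, 4)): [H, A, D, F, C, G, E, B]
After 9 (rotate_left(3, 7, k=1)): [H, A, D, C, G, E, B, F]
After 10 (reverse(2, 5)): [H, A, E, G, C, D, B, F]

Answer: [H, A, E, G, C, D, B, F]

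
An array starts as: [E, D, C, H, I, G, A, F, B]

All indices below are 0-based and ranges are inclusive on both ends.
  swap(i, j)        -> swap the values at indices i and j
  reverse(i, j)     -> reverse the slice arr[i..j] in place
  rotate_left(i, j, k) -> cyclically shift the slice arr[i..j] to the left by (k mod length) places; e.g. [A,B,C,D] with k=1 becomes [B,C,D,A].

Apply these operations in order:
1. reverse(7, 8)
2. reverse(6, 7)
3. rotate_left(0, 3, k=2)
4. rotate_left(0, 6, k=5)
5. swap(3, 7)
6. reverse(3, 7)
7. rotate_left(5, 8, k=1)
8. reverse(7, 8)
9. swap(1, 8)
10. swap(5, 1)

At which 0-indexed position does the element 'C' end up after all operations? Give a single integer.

Answer: 2

Derivation:
After 1 (reverse(7, 8)): [E, D, C, H, I, G, A, B, F]
After 2 (reverse(6, 7)): [E, D, C, H, I, G, B, A, F]
After 3 (rotate_left(0, 3, k=2)): [C, H, E, D, I, G, B, A, F]
After 4 (rotate_left(0, 6, k=5)): [G, B, C, H, E, D, I, A, F]
After 5 (swap(3, 7)): [G, B, C, A, E, D, I, H, F]
After 6 (reverse(3, 7)): [G, B, C, H, I, D, E, A, F]
After 7 (rotate_left(5, 8, k=1)): [G, B, C, H, I, E, A, F, D]
After 8 (reverse(7, 8)): [G, B, C, H, I, E, A, D, F]
After 9 (swap(1, 8)): [G, F, C, H, I, E, A, D, B]
After 10 (swap(5, 1)): [G, E, C, H, I, F, A, D, B]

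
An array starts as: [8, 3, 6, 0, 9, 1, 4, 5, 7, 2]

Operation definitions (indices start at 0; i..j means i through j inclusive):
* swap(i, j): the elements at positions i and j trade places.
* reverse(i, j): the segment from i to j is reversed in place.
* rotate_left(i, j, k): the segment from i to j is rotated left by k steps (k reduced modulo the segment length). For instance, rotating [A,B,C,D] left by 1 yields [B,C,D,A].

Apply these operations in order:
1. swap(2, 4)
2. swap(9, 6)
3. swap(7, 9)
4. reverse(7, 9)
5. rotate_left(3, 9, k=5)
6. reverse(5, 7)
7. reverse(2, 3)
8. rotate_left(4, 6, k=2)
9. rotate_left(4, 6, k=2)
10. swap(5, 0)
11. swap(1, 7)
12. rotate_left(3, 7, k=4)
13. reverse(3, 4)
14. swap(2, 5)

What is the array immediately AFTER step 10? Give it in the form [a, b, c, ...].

Answer: [6, 3, 7, 9, 1, 8, 4, 0, 2, 5]

Derivation:
After 1 (swap(2, 4)): [8, 3, 9, 0, 6, 1, 4, 5, 7, 2]
After 2 (swap(9, 6)): [8, 3, 9, 0, 6, 1, 2, 5, 7, 4]
After 3 (swap(7, 9)): [8, 3, 9, 0, 6, 1, 2, 4, 7, 5]
After 4 (reverse(7, 9)): [8, 3, 9, 0, 6, 1, 2, 5, 7, 4]
After 5 (rotate_left(3, 9, k=5)): [8, 3, 9, 7, 4, 0, 6, 1, 2, 5]
After 6 (reverse(5, 7)): [8, 3, 9, 7, 4, 1, 6, 0, 2, 5]
After 7 (reverse(2, 3)): [8, 3, 7, 9, 4, 1, 6, 0, 2, 5]
After 8 (rotate_left(4, 6, k=2)): [8, 3, 7, 9, 6, 4, 1, 0, 2, 5]
After 9 (rotate_left(4, 6, k=2)): [8, 3, 7, 9, 1, 6, 4, 0, 2, 5]
After 10 (swap(5, 0)): [6, 3, 7, 9, 1, 8, 4, 0, 2, 5]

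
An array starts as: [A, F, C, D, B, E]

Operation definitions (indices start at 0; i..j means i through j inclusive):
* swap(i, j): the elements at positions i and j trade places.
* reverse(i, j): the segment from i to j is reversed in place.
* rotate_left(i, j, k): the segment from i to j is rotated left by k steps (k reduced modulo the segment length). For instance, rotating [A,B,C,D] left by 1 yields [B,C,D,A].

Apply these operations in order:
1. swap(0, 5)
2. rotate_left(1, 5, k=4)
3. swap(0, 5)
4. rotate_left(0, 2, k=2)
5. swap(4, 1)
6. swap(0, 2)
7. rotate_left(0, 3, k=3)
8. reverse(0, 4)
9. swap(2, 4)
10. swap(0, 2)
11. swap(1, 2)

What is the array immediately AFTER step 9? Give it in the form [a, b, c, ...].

After 1 (swap(0, 5)): [E, F, C, D, B, A]
After 2 (rotate_left(1, 5, k=4)): [E, A, F, C, D, B]
After 3 (swap(0, 5)): [B, A, F, C, D, E]
After 4 (rotate_left(0, 2, k=2)): [F, B, A, C, D, E]
After 5 (swap(4, 1)): [F, D, A, C, B, E]
After 6 (swap(0, 2)): [A, D, F, C, B, E]
After 7 (rotate_left(0, 3, k=3)): [C, A, D, F, B, E]
After 8 (reverse(0, 4)): [B, F, D, A, C, E]
After 9 (swap(2, 4)): [B, F, C, A, D, E]

Answer: [B, F, C, A, D, E]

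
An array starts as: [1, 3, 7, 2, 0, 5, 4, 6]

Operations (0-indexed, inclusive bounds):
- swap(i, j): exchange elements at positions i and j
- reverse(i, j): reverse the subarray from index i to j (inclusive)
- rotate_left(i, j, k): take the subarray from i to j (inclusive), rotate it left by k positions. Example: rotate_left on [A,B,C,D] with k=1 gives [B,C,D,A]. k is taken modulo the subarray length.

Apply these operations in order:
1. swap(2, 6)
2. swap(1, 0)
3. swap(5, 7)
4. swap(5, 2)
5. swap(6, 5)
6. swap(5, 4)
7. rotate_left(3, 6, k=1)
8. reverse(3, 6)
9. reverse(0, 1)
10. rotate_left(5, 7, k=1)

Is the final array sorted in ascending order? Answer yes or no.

Answer: no

Derivation:
After 1 (swap(2, 6)): [1, 3, 4, 2, 0, 5, 7, 6]
After 2 (swap(1, 0)): [3, 1, 4, 2, 0, 5, 7, 6]
After 3 (swap(5, 7)): [3, 1, 4, 2, 0, 6, 7, 5]
After 4 (swap(5, 2)): [3, 1, 6, 2, 0, 4, 7, 5]
After 5 (swap(6, 5)): [3, 1, 6, 2, 0, 7, 4, 5]
After 6 (swap(5, 4)): [3, 1, 6, 2, 7, 0, 4, 5]
After 7 (rotate_left(3, 6, k=1)): [3, 1, 6, 7, 0, 4, 2, 5]
After 8 (reverse(3, 6)): [3, 1, 6, 2, 4, 0, 7, 5]
After 9 (reverse(0, 1)): [1, 3, 6, 2, 4, 0, 7, 5]
After 10 (rotate_left(5, 7, k=1)): [1, 3, 6, 2, 4, 7, 5, 0]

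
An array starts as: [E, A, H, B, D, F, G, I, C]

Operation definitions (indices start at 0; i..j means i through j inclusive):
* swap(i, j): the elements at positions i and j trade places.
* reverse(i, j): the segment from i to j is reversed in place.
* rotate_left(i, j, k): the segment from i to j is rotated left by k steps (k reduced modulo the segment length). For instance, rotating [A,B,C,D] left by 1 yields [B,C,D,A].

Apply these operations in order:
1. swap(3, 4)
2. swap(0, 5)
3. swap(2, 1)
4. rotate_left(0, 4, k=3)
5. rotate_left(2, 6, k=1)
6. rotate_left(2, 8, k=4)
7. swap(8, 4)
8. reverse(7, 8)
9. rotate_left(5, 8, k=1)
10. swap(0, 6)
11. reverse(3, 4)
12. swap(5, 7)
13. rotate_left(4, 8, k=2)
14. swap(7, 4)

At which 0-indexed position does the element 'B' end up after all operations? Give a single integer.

After 1 (swap(3, 4)): [E, A, H, D, B, F, G, I, C]
After 2 (swap(0, 5)): [F, A, H, D, B, E, G, I, C]
After 3 (swap(2, 1)): [F, H, A, D, B, E, G, I, C]
After 4 (rotate_left(0, 4, k=3)): [D, B, F, H, A, E, G, I, C]
After 5 (rotate_left(2, 6, k=1)): [D, B, H, A, E, G, F, I, C]
After 6 (rotate_left(2, 8, k=4)): [D, B, F, I, C, H, A, E, G]
After 7 (swap(8, 4)): [D, B, F, I, G, H, A, E, C]
After 8 (reverse(7, 8)): [D, B, F, I, G, H, A, C, E]
After 9 (rotate_left(5, 8, k=1)): [D, B, F, I, G, A, C, E, H]
After 10 (swap(0, 6)): [C, B, F, I, G, A, D, E, H]
After 11 (reverse(3, 4)): [C, B, F, G, I, A, D, E, H]
After 12 (swap(5, 7)): [C, B, F, G, I, E, D, A, H]
After 13 (rotate_left(4, 8, k=2)): [C, B, F, G, D, A, H, I, E]
After 14 (swap(7, 4)): [C, B, F, G, I, A, H, D, E]

Answer: 1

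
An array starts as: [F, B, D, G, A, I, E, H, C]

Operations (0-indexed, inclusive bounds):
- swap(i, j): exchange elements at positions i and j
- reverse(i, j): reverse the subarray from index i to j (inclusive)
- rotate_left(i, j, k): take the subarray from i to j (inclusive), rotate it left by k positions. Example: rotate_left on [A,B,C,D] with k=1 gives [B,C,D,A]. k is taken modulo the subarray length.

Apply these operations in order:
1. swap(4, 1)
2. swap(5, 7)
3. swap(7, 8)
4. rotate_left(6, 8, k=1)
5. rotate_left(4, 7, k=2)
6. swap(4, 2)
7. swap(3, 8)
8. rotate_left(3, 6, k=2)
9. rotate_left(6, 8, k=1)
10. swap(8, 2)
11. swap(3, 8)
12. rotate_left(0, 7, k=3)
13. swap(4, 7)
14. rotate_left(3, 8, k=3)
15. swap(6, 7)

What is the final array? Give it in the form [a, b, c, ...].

After 1 (swap(4, 1)): [F, A, D, G, B, I, E, H, C]
After 2 (swap(5, 7)): [F, A, D, G, B, H, E, I, C]
After 3 (swap(7, 8)): [F, A, D, G, B, H, E, C, I]
After 4 (rotate_left(6, 8, k=1)): [F, A, D, G, B, H, C, I, E]
After 5 (rotate_left(4, 7, k=2)): [F, A, D, G, C, I, B, H, E]
After 6 (swap(4, 2)): [F, A, C, G, D, I, B, H, E]
After 7 (swap(3, 8)): [F, A, C, E, D, I, B, H, G]
After 8 (rotate_left(3, 6, k=2)): [F, A, C, I, B, E, D, H, G]
After 9 (rotate_left(6, 8, k=1)): [F, A, C, I, B, E, H, G, D]
After 10 (swap(8, 2)): [F, A, D, I, B, E, H, G, C]
After 11 (swap(3, 8)): [F, A, D, C, B, E, H, G, I]
After 12 (rotate_left(0, 7, k=3)): [C, B, E, H, G, F, A, D, I]
After 13 (swap(4, 7)): [C, B, E, H, D, F, A, G, I]
After 14 (rotate_left(3, 8, k=3)): [C, B, E, A, G, I, H, D, F]
After 15 (swap(6, 7)): [C, B, E, A, G, I, D, H, F]

Answer: [C, B, E, A, G, I, D, H, F]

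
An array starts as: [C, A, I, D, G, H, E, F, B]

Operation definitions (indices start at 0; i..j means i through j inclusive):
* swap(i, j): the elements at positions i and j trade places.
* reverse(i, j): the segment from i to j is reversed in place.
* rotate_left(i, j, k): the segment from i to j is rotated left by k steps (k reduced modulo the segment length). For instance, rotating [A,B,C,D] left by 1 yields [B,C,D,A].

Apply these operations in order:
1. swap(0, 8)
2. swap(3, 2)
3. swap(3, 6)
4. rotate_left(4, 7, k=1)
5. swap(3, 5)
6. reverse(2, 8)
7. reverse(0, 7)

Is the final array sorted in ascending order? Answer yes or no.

After 1 (swap(0, 8)): [B, A, I, D, G, H, E, F, C]
After 2 (swap(3, 2)): [B, A, D, I, G, H, E, F, C]
After 3 (swap(3, 6)): [B, A, D, E, G, H, I, F, C]
After 4 (rotate_left(4, 7, k=1)): [B, A, D, E, H, I, F, G, C]
After 5 (swap(3, 5)): [B, A, D, I, H, E, F, G, C]
After 6 (reverse(2, 8)): [B, A, C, G, F, E, H, I, D]
After 7 (reverse(0, 7)): [I, H, E, F, G, C, A, B, D]

Answer: no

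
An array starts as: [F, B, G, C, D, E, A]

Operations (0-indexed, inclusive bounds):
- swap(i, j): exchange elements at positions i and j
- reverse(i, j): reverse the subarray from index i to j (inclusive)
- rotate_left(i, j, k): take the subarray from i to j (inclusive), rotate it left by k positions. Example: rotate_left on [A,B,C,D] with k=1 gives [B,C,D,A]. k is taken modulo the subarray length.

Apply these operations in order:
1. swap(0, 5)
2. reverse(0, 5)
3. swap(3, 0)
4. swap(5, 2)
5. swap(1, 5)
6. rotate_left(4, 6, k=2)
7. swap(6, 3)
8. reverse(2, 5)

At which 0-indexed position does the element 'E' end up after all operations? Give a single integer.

After 1 (swap(0, 5)): [E, B, G, C, D, F, A]
After 2 (reverse(0, 5)): [F, D, C, G, B, E, A]
After 3 (swap(3, 0)): [G, D, C, F, B, E, A]
After 4 (swap(5, 2)): [G, D, E, F, B, C, A]
After 5 (swap(1, 5)): [G, C, E, F, B, D, A]
After 6 (rotate_left(4, 6, k=2)): [G, C, E, F, A, B, D]
After 7 (swap(6, 3)): [G, C, E, D, A, B, F]
After 8 (reverse(2, 5)): [G, C, B, A, D, E, F]

Answer: 5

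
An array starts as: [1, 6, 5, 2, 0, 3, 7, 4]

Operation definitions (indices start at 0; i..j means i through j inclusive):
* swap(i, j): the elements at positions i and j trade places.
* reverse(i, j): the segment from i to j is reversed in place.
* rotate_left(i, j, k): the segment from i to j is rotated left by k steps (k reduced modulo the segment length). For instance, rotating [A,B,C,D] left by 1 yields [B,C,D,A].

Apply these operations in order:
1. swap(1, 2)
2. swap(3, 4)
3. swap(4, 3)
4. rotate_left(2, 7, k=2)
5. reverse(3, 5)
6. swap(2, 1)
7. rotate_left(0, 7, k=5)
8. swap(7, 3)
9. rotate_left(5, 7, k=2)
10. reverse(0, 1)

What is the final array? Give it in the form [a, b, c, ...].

After 1 (swap(1, 2)): [1, 5, 6, 2, 0, 3, 7, 4]
After 2 (swap(3, 4)): [1, 5, 6, 0, 2, 3, 7, 4]
After 3 (swap(4, 3)): [1, 5, 6, 2, 0, 3, 7, 4]
After 4 (rotate_left(2, 7, k=2)): [1, 5, 0, 3, 7, 4, 6, 2]
After 5 (reverse(3, 5)): [1, 5, 0, 4, 7, 3, 6, 2]
After 6 (swap(2, 1)): [1, 0, 5, 4, 7, 3, 6, 2]
After 7 (rotate_left(0, 7, k=5)): [3, 6, 2, 1, 0, 5, 4, 7]
After 8 (swap(7, 3)): [3, 6, 2, 7, 0, 5, 4, 1]
After 9 (rotate_left(5, 7, k=2)): [3, 6, 2, 7, 0, 1, 5, 4]
After 10 (reverse(0, 1)): [6, 3, 2, 7, 0, 1, 5, 4]

Answer: [6, 3, 2, 7, 0, 1, 5, 4]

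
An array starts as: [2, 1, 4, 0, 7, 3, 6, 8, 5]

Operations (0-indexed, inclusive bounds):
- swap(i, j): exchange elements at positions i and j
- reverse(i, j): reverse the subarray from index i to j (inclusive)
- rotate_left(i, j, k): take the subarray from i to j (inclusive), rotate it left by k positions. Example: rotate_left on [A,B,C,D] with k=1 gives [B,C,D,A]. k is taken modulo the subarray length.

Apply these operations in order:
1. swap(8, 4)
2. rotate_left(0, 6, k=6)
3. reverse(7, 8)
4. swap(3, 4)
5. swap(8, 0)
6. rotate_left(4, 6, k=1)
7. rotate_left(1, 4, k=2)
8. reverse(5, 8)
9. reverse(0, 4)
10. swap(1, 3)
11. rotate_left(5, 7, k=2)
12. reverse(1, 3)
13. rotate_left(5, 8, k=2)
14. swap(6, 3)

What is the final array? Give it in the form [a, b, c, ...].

Answer: [1, 2, 5, 3, 8, 7, 0, 4, 6]

Derivation:
After 1 (swap(8, 4)): [2, 1, 4, 0, 5, 3, 6, 8, 7]
After 2 (rotate_left(0, 6, k=6)): [6, 2, 1, 4, 0, 5, 3, 8, 7]
After 3 (reverse(7, 8)): [6, 2, 1, 4, 0, 5, 3, 7, 8]
After 4 (swap(3, 4)): [6, 2, 1, 0, 4, 5, 3, 7, 8]
After 5 (swap(8, 0)): [8, 2, 1, 0, 4, 5, 3, 7, 6]
After 6 (rotate_left(4, 6, k=1)): [8, 2, 1, 0, 5, 3, 4, 7, 6]
After 7 (rotate_left(1, 4, k=2)): [8, 0, 5, 2, 1, 3, 4, 7, 6]
After 8 (reverse(5, 8)): [8, 0, 5, 2, 1, 6, 7, 4, 3]
After 9 (reverse(0, 4)): [1, 2, 5, 0, 8, 6, 7, 4, 3]
After 10 (swap(1, 3)): [1, 0, 5, 2, 8, 6, 7, 4, 3]
After 11 (rotate_left(5, 7, k=2)): [1, 0, 5, 2, 8, 4, 6, 7, 3]
After 12 (reverse(1, 3)): [1, 2, 5, 0, 8, 4, 6, 7, 3]
After 13 (rotate_left(5, 8, k=2)): [1, 2, 5, 0, 8, 7, 3, 4, 6]
After 14 (swap(6, 3)): [1, 2, 5, 3, 8, 7, 0, 4, 6]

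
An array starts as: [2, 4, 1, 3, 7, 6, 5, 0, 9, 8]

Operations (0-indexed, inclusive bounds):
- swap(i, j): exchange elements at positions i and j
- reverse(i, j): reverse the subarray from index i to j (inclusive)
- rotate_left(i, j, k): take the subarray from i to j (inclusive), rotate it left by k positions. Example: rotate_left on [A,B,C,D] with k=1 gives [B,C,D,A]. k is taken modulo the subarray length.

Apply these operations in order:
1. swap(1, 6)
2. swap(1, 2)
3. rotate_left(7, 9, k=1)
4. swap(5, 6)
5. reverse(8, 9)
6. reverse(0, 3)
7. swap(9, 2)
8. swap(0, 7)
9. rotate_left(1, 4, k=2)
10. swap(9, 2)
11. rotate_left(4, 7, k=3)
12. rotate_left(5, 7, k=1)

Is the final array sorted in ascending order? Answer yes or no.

After 1 (swap(1, 6)): [2, 5, 1, 3, 7, 6, 4, 0, 9, 8]
After 2 (swap(1, 2)): [2, 1, 5, 3, 7, 6, 4, 0, 9, 8]
After 3 (rotate_left(7, 9, k=1)): [2, 1, 5, 3, 7, 6, 4, 9, 8, 0]
After 4 (swap(5, 6)): [2, 1, 5, 3, 7, 4, 6, 9, 8, 0]
After 5 (reverse(8, 9)): [2, 1, 5, 3, 7, 4, 6, 9, 0, 8]
After 6 (reverse(0, 3)): [3, 5, 1, 2, 7, 4, 6, 9, 0, 8]
After 7 (swap(9, 2)): [3, 5, 8, 2, 7, 4, 6, 9, 0, 1]
After 8 (swap(0, 7)): [9, 5, 8, 2, 7, 4, 6, 3, 0, 1]
After 9 (rotate_left(1, 4, k=2)): [9, 2, 7, 5, 8, 4, 6, 3, 0, 1]
After 10 (swap(9, 2)): [9, 2, 1, 5, 8, 4, 6, 3, 0, 7]
After 11 (rotate_left(4, 7, k=3)): [9, 2, 1, 5, 3, 8, 4, 6, 0, 7]
After 12 (rotate_left(5, 7, k=1)): [9, 2, 1, 5, 3, 4, 6, 8, 0, 7]

Answer: no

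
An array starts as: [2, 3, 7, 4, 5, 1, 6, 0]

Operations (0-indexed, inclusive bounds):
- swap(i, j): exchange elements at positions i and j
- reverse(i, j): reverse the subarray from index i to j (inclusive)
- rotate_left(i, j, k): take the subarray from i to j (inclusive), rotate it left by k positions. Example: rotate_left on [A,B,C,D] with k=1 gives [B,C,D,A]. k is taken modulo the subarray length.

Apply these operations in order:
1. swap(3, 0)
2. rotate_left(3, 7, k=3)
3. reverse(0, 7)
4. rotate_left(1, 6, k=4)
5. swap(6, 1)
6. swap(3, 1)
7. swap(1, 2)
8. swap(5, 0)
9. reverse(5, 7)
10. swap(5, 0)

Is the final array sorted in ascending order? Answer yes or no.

After 1 (swap(3, 0)): [4, 3, 7, 2, 5, 1, 6, 0]
After 2 (rotate_left(3, 7, k=3)): [4, 3, 7, 6, 0, 2, 5, 1]
After 3 (reverse(0, 7)): [1, 5, 2, 0, 6, 7, 3, 4]
After 4 (rotate_left(1, 6, k=4)): [1, 7, 3, 5, 2, 0, 6, 4]
After 5 (swap(6, 1)): [1, 6, 3, 5, 2, 0, 7, 4]
After 6 (swap(3, 1)): [1, 5, 3, 6, 2, 0, 7, 4]
After 7 (swap(1, 2)): [1, 3, 5, 6, 2, 0, 7, 4]
After 8 (swap(5, 0)): [0, 3, 5, 6, 2, 1, 7, 4]
After 9 (reverse(5, 7)): [0, 3, 5, 6, 2, 4, 7, 1]
After 10 (swap(5, 0)): [4, 3, 5, 6, 2, 0, 7, 1]

Answer: no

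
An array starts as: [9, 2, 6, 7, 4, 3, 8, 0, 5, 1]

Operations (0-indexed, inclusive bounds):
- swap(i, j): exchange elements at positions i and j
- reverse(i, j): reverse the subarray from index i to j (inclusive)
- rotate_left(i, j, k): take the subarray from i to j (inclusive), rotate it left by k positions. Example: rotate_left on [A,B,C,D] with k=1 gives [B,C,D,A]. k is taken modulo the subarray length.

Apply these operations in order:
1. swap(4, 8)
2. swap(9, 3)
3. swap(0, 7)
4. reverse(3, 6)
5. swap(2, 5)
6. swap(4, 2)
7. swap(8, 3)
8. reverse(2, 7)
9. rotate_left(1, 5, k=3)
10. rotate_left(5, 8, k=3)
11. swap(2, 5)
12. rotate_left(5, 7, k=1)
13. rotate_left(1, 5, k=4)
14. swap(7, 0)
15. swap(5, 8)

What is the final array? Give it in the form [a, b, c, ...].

After 1 (swap(4, 8)): [9, 2, 6, 7, 5, 3, 8, 0, 4, 1]
After 2 (swap(9, 3)): [9, 2, 6, 1, 5, 3, 8, 0, 4, 7]
After 3 (swap(0, 7)): [0, 2, 6, 1, 5, 3, 8, 9, 4, 7]
After 4 (reverse(3, 6)): [0, 2, 6, 8, 3, 5, 1, 9, 4, 7]
After 5 (swap(2, 5)): [0, 2, 5, 8, 3, 6, 1, 9, 4, 7]
After 6 (swap(4, 2)): [0, 2, 3, 8, 5, 6, 1, 9, 4, 7]
After 7 (swap(8, 3)): [0, 2, 3, 4, 5, 6, 1, 9, 8, 7]
After 8 (reverse(2, 7)): [0, 2, 9, 1, 6, 5, 4, 3, 8, 7]
After 9 (rotate_left(1, 5, k=3)): [0, 6, 5, 2, 9, 1, 4, 3, 8, 7]
After 10 (rotate_left(5, 8, k=3)): [0, 6, 5, 2, 9, 8, 1, 4, 3, 7]
After 11 (swap(2, 5)): [0, 6, 8, 2, 9, 5, 1, 4, 3, 7]
After 12 (rotate_left(5, 7, k=1)): [0, 6, 8, 2, 9, 1, 4, 5, 3, 7]
After 13 (rotate_left(1, 5, k=4)): [0, 1, 6, 8, 2, 9, 4, 5, 3, 7]
After 14 (swap(7, 0)): [5, 1, 6, 8, 2, 9, 4, 0, 3, 7]
After 15 (swap(5, 8)): [5, 1, 6, 8, 2, 3, 4, 0, 9, 7]

Answer: [5, 1, 6, 8, 2, 3, 4, 0, 9, 7]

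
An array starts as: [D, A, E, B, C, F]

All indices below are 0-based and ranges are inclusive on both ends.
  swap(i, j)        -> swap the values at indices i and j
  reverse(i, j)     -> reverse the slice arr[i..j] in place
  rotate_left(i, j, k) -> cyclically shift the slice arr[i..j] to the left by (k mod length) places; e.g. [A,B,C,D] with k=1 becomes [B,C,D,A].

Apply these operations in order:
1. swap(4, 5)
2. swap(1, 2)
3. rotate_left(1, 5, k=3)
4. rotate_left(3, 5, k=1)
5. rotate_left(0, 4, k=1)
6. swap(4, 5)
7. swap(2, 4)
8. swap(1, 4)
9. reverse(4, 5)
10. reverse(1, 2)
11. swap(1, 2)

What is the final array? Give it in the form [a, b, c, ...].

After 1 (swap(4, 5)): [D, A, E, B, F, C]
After 2 (swap(1, 2)): [D, E, A, B, F, C]
After 3 (rotate_left(1, 5, k=3)): [D, F, C, E, A, B]
After 4 (rotate_left(3, 5, k=1)): [D, F, C, A, B, E]
After 5 (rotate_left(0, 4, k=1)): [F, C, A, B, D, E]
After 6 (swap(4, 5)): [F, C, A, B, E, D]
After 7 (swap(2, 4)): [F, C, E, B, A, D]
After 8 (swap(1, 4)): [F, A, E, B, C, D]
After 9 (reverse(4, 5)): [F, A, E, B, D, C]
After 10 (reverse(1, 2)): [F, E, A, B, D, C]
After 11 (swap(1, 2)): [F, A, E, B, D, C]

Answer: [F, A, E, B, D, C]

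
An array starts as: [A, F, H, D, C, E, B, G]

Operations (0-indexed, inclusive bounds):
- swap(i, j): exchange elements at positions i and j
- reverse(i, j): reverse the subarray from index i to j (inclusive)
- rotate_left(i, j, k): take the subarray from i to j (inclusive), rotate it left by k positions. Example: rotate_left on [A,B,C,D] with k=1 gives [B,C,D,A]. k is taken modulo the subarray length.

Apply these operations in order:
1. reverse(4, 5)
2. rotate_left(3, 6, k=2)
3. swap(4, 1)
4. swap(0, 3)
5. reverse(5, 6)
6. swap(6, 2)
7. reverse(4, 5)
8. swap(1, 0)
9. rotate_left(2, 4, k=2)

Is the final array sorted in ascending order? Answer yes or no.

Answer: no

Derivation:
After 1 (reverse(4, 5)): [A, F, H, D, E, C, B, G]
After 2 (rotate_left(3, 6, k=2)): [A, F, H, C, B, D, E, G]
After 3 (swap(4, 1)): [A, B, H, C, F, D, E, G]
After 4 (swap(0, 3)): [C, B, H, A, F, D, E, G]
After 5 (reverse(5, 6)): [C, B, H, A, F, E, D, G]
After 6 (swap(6, 2)): [C, B, D, A, F, E, H, G]
After 7 (reverse(4, 5)): [C, B, D, A, E, F, H, G]
After 8 (swap(1, 0)): [B, C, D, A, E, F, H, G]
After 9 (rotate_left(2, 4, k=2)): [B, C, E, D, A, F, H, G]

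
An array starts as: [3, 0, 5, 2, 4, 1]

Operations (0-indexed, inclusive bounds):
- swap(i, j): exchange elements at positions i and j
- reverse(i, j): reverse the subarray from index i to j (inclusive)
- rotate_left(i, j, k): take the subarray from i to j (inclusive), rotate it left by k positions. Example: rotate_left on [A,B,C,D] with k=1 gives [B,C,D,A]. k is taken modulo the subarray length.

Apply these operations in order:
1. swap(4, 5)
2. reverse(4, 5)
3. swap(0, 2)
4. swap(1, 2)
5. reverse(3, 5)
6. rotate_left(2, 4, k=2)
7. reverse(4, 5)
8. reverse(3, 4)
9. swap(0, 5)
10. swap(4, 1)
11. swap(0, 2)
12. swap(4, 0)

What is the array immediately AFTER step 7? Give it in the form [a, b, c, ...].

Answer: [5, 3, 4, 0, 2, 1]

Derivation:
After 1 (swap(4, 5)): [3, 0, 5, 2, 1, 4]
After 2 (reverse(4, 5)): [3, 0, 5, 2, 4, 1]
After 3 (swap(0, 2)): [5, 0, 3, 2, 4, 1]
After 4 (swap(1, 2)): [5, 3, 0, 2, 4, 1]
After 5 (reverse(3, 5)): [5, 3, 0, 1, 4, 2]
After 6 (rotate_left(2, 4, k=2)): [5, 3, 4, 0, 1, 2]
After 7 (reverse(4, 5)): [5, 3, 4, 0, 2, 1]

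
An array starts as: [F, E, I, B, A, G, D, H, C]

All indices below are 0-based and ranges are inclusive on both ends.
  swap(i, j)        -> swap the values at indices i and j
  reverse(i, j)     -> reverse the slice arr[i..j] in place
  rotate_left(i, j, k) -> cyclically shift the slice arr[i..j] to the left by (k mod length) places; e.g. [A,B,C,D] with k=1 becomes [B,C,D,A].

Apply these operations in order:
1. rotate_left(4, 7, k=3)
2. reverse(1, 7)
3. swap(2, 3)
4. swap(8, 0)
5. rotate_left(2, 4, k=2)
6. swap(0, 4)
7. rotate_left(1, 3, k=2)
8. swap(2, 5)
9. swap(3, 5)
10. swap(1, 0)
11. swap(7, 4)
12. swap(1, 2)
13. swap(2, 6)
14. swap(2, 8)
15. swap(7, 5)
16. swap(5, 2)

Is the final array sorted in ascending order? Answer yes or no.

After 1 (rotate_left(4, 7, k=3)): [F, E, I, B, H, A, G, D, C]
After 2 (reverse(1, 7)): [F, D, G, A, H, B, I, E, C]
After 3 (swap(2, 3)): [F, D, A, G, H, B, I, E, C]
After 4 (swap(8, 0)): [C, D, A, G, H, B, I, E, F]
After 5 (rotate_left(2, 4, k=2)): [C, D, H, A, G, B, I, E, F]
After 6 (swap(0, 4)): [G, D, H, A, C, B, I, E, F]
After 7 (rotate_left(1, 3, k=2)): [G, A, D, H, C, B, I, E, F]
After 8 (swap(2, 5)): [G, A, B, H, C, D, I, E, F]
After 9 (swap(3, 5)): [G, A, B, D, C, H, I, E, F]
After 10 (swap(1, 0)): [A, G, B, D, C, H, I, E, F]
After 11 (swap(7, 4)): [A, G, B, D, E, H, I, C, F]
After 12 (swap(1, 2)): [A, B, G, D, E, H, I, C, F]
After 13 (swap(2, 6)): [A, B, I, D, E, H, G, C, F]
After 14 (swap(2, 8)): [A, B, F, D, E, H, G, C, I]
After 15 (swap(7, 5)): [A, B, F, D, E, C, G, H, I]
After 16 (swap(5, 2)): [A, B, C, D, E, F, G, H, I]

Answer: yes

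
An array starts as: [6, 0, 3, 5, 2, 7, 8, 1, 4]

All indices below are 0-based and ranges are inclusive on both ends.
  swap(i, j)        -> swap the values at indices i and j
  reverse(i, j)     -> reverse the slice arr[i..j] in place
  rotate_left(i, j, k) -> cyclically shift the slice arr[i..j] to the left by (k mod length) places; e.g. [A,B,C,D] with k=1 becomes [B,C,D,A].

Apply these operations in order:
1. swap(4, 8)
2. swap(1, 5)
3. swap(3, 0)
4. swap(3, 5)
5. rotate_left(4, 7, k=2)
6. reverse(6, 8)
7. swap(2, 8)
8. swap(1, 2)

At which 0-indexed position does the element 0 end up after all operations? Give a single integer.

Answer: 3

Derivation:
After 1 (swap(4, 8)): [6, 0, 3, 5, 4, 7, 8, 1, 2]
After 2 (swap(1, 5)): [6, 7, 3, 5, 4, 0, 8, 1, 2]
After 3 (swap(3, 0)): [5, 7, 3, 6, 4, 0, 8, 1, 2]
After 4 (swap(3, 5)): [5, 7, 3, 0, 4, 6, 8, 1, 2]
After 5 (rotate_left(4, 7, k=2)): [5, 7, 3, 0, 8, 1, 4, 6, 2]
After 6 (reverse(6, 8)): [5, 7, 3, 0, 8, 1, 2, 6, 4]
After 7 (swap(2, 8)): [5, 7, 4, 0, 8, 1, 2, 6, 3]
After 8 (swap(1, 2)): [5, 4, 7, 0, 8, 1, 2, 6, 3]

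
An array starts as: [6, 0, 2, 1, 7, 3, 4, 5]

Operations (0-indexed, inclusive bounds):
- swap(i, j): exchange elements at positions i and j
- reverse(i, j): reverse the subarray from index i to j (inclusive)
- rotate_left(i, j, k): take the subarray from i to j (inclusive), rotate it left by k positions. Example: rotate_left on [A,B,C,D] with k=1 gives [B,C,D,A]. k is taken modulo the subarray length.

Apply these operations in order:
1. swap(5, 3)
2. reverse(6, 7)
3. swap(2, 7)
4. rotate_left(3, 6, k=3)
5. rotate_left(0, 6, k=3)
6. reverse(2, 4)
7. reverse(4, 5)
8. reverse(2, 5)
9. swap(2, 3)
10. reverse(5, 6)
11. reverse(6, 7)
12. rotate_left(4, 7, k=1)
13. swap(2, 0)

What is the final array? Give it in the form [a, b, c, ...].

Answer: [0, 3, 5, 7, 4, 2, 6, 1]

Derivation:
After 1 (swap(5, 3)): [6, 0, 2, 3, 7, 1, 4, 5]
After 2 (reverse(6, 7)): [6, 0, 2, 3, 7, 1, 5, 4]
After 3 (swap(2, 7)): [6, 0, 4, 3, 7, 1, 5, 2]
After 4 (rotate_left(3, 6, k=3)): [6, 0, 4, 5, 3, 7, 1, 2]
After 5 (rotate_left(0, 6, k=3)): [5, 3, 7, 1, 6, 0, 4, 2]
After 6 (reverse(2, 4)): [5, 3, 6, 1, 7, 0, 4, 2]
After 7 (reverse(4, 5)): [5, 3, 6, 1, 0, 7, 4, 2]
After 8 (reverse(2, 5)): [5, 3, 7, 0, 1, 6, 4, 2]
After 9 (swap(2, 3)): [5, 3, 0, 7, 1, 6, 4, 2]
After 10 (reverse(5, 6)): [5, 3, 0, 7, 1, 4, 6, 2]
After 11 (reverse(6, 7)): [5, 3, 0, 7, 1, 4, 2, 6]
After 12 (rotate_left(4, 7, k=1)): [5, 3, 0, 7, 4, 2, 6, 1]
After 13 (swap(2, 0)): [0, 3, 5, 7, 4, 2, 6, 1]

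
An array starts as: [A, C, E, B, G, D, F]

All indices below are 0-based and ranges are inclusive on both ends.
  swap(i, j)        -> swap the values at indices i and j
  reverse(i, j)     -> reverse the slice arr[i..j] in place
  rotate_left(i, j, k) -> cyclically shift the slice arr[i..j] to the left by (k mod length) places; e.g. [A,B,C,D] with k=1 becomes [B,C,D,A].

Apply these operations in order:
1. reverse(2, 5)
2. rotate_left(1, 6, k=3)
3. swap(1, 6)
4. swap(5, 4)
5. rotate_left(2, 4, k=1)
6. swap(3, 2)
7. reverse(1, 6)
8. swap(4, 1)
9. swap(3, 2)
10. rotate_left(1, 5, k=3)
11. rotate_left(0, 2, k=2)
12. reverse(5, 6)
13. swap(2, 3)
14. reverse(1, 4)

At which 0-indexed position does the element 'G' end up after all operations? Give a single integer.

After 1 (reverse(2, 5)): [A, C, D, G, B, E, F]
After 2 (rotate_left(1, 6, k=3)): [A, B, E, F, C, D, G]
After 3 (swap(1, 6)): [A, G, E, F, C, D, B]
After 4 (swap(5, 4)): [A, G, E, F, D, C, B]
After 5 (rotate_left(2, 4, k=1)): [A, G, F, D, E, C, B]
After 6 (swap(3, 2)): [A, G, D, F, E, C, B]
After 7 (reverse(1, 6)): [A, B, C, E, F, D, G]
After 8 (swap(4, 1)): [A, F, C, E, B, D, G]
After 9 (swap(3, 2)): [A, F, E, C, B, D, G]
After 10 (rotate_left(1, 5, k=3)): [A, B, D, F, E, C, G]
After 11 (rotate_left(0, 2, k=2)): [D, A, B, F, E, C, G]
After 12 (reverse(5, 6)): [D, A, B, F, E, G, C]
After 13 (swap(2, 3)): [D, A, F, B, E, G, C]
After 14 (reverse(1, 4)): [D, E, B, F, A, G, C]

Answer: 5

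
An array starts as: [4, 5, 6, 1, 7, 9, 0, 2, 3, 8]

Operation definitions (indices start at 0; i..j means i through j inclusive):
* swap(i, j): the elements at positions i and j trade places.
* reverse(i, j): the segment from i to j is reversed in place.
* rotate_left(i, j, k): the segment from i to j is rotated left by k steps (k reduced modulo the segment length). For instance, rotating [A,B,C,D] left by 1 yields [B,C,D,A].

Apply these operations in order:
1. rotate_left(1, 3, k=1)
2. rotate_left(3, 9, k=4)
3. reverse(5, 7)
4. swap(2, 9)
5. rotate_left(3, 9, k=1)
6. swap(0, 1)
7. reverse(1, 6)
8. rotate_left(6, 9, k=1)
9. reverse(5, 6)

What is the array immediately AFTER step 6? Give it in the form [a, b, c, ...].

After 1 (rotate_left(1, 3, k=1)): [4, 6, 1, 5, 7, 9, 0, 2, 3, 8]
After 2 (rotate_left(3, 9, k=4)): [4, 6, 1, 2, 3, 8, 5, 7, 9, 0]
After 3 (reverse(5, 7)): [4, 6, 1, 2, 3, 7, 5, 8, 9, 0]
After 4 (swap(2, 9)): [4, 6, 0, 2, 3, 7, 5, 8, 9, 1]
After 5 (rotate_left(3, 9, k=1)): [4, 6, 0, 3, 7, 5, 8, 9, 1, 2]
After 6 (swap(0, 1)): [6, 4, 0, 3, 7, 5, 8, 9, 1, 2]

Answer: [6, 4, 0, 3, 7, 5, 8, 9, 1, 2]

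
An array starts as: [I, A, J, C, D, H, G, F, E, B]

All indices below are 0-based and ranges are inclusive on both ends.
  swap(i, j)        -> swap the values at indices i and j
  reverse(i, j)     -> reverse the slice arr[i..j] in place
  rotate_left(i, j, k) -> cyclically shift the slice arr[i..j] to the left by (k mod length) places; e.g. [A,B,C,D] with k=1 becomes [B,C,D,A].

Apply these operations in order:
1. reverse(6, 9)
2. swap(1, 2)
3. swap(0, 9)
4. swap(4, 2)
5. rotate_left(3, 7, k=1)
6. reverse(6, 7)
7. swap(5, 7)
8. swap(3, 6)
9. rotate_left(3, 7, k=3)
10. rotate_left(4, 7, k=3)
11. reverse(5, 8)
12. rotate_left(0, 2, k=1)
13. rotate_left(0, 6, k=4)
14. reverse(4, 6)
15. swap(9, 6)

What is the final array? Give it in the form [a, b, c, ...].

After 1 (reverse(6, 9)): [I, A, J, C, D, H, B, E, F, G]
After 2 (swap(1, 2)): [I, J, A, C, D, H, B, E, F, G]
After 3 (swap(0, 9)): [G, J, A, C, D, H, B, E, F, I]
After 4 (swap(4, 2)): [G, J, D, C, A, H, B, E, F, I]
After 5 (rotate_left(3, 7, k=1)): [G, J, D, A, H, B, E, C, F, I]
After 6 (reverse(6, 7)): [G, J, D, A, H, B, C, E, F, I]
After 7 (swap(5, 7)): [G, J, D, A, H, E, C, B, F, I]
After 8 (swap(3, 6)): [G, J, D, C, H, E, A, B, F, I]
After 9 (rotate_left(3, 7, k=3)): [G, J, D, A, B, C, H, E, F, I]
After 10 (rotate_left(4, 7, k=3)): [G, J, D, A, E, B, C, H, F, I]
After 11 (reverse(5, 8)): [G, J, D, A, E, F, H, C, B, I]
After 12 (rotate_left(0, 2, k=1)): [J, D, G, A, E, F, H, C, B, I]
After 13 (rotate_left(0, 6, k=4)): [E, F, H, J, D, G, A, C, B, I]
After 14 (reverse(4, 6)): [E, F, H, J, A, G, D, C, B, I]
After 15 (swap(9, 6)): [E, F, H, J, A, G, I, C, B, D]

Answer: [E, F, H, J, A, G, I, C, B, D]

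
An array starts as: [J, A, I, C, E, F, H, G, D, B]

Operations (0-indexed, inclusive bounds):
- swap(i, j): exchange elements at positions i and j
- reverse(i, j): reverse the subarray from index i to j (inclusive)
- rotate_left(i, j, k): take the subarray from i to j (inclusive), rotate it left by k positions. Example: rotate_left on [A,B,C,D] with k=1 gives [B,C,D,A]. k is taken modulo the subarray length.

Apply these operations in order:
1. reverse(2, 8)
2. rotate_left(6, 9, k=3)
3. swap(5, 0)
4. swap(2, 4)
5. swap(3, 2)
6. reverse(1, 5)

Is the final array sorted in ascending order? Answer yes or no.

Answer: no

Derivation:
After 1 (reverse(2, 8)): [J, A, D, G, H, F, E, C, I, B]
After 2 (rotate_left(6, 9, k=3)): [J, A, D, G, H, F, B, E, C, I]
After 3 (swap(5, 0)): [F, A, D, G, H, J, B, E, C, I]
After 4 (swap(2, 4)): [F, A, H, G, D, J, B, E, C, I]
After 5 (swap(3, 2)): [F, A, G, H, D, J, B, E, C, I]
After 6 (reverse(1, 5)): [F, J, D, H, G, A, B, E, C, I]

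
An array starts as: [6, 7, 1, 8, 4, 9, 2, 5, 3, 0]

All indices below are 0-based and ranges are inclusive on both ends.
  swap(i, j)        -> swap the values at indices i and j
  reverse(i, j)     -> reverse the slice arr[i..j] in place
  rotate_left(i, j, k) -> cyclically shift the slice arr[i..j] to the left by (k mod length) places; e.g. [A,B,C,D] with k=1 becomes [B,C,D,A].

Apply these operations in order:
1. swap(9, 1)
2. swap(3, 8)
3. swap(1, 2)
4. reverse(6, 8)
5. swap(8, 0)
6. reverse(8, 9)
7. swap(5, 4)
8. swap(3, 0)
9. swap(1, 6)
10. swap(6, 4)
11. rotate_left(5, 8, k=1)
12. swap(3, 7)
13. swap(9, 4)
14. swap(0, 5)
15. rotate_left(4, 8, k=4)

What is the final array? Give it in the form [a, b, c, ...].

Answer: [9, 8, 0, 7, 4, 6, 3, 5, 2, 1]

Derivation:
After 1 (swap(9, 1)): [6, 0, 1, 8, 4, 9, 2, 5, 3, 7]
After 2 (swap(3, 8)): [6, 0, 1, 3, 4, 9, 2, 5, 8, 7]
After 3 (swap(1, 2)): [6, 1, 0, 3, 4, 9, 2, 5, 8, 7]
After 4 (reverse(6, 8)): [6, 1, 0, 3, 4, 9, 8, 5, 2, 7]
After 5 (swap(8, 0)): [2, 1, 0, 3, 4, 9, 8, 5, 6, 7]
After 6 (reverse(8, 9)): [2, 1, 0, 3, 4, 9, 8, 5, 7, 6]
After 7 (swap(5, 4)): [2, 1, 0, 3, 9, 4, 8, 5, 7, 6]
After 8 (swap(3, 0)): [3, 1, 0, 2, 9, 4, 8, 5, 7, 6]
After 9 (swap(1, 6)): [3, 8, 0, 2, 9, 4, 1, 5, 7, 6]
After 10 (swap(6, 4)): [3, 8, 0, 2, 1, 4, 9, 5, 7, 6]
After 11 (rotate_left(5, 8, k=1)): [3, 8, 0, 2, 1, 9, 5, 7, 4, 6]
After 12 (swap(3, 7)): [3, 8, 0, 7, 1, 9, 5, 2, 4, 6]
After 13 (swap(9, 4)): [3, 8, 0, 7, 6, 9, 5, 2, 4, 1]
After 14 (swap(0, 5)): [9, 8, 0, 7, 6, 3, 5, 2, 4, 1]
After 15 (rotate_left(4, 8, k=4)): [9, 8, 0, 7, 4, 6, 3, 5, 2, 1]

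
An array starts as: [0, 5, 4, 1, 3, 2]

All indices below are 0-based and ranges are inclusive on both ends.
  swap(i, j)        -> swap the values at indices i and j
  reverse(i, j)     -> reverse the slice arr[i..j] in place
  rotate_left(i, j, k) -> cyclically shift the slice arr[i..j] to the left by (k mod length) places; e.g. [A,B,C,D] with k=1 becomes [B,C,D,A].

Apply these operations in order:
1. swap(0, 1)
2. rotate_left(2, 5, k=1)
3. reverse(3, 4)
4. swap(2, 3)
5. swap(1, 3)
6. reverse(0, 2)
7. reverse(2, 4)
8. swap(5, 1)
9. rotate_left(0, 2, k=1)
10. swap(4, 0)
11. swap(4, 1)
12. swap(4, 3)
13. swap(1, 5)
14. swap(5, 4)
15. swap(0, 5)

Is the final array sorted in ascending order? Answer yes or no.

Answer: yes

Derivation:
After 1 (swap(0, 1)): [5, 0, 4, 1, 3, 2]
After 2 (rotate_left(2, 5, k=1)): [5, 0, 1, 3, 2, 4]
After 3 (reverse(3, 4)): [5, 0, 1, 2, 3, 4]
After 4 (swap(2, 3)): [5, 0, 2, 1, 3, 4]
After 5 (swap(1, 3)): [5, 1, 2, 0, 3, 4]
After 6 (reverse(0, 2)): [2, 1, 5, 0, 3, 4]
After 7 (reverse(2, 4)): [2, 1, 3, 0, 5, 4]
After 8 (swap(5, 1)): [2, 4, 3, 0, 5, 1]
After 9 (rotate_left(0, 2, k=1)): [4, 3, 2, 0, 5, 1]
After 10 (swap(4, 0)): [5, 3, 2, 0, 4, 1]
After 11 (swap(4, 1)): [5, 4, 2, 0, 3, 1]
After 12 (swap(4, 3)): [5, 4, 2, 3, 0, 1]
After 13 (swap(1, 5)): [5, 1, 2, 3, 0, 4]
After 14 (swap(5, 4)): [5, 1, 2, 3, 4, 0]
After 15 (swap(0, 5)): [0, 1, 2, 3, 4, 5]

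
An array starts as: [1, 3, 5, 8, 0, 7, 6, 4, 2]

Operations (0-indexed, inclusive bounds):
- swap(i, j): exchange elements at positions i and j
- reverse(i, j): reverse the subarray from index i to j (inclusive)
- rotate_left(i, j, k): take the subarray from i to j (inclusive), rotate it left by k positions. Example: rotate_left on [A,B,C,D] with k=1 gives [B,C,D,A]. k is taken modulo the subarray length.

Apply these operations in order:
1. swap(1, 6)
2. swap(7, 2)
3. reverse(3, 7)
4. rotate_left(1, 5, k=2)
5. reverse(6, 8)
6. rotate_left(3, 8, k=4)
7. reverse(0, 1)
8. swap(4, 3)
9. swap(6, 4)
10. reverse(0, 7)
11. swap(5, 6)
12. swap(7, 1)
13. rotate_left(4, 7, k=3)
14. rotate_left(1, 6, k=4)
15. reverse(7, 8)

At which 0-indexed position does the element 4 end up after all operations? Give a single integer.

Answer: 0

Derivation:
After 1 (swap(1, 6)): [1, 6, 5, 8, 0, 7, 3, 4, 2]
After 2 (swap(7, 2)): [1, 6, 4, 8, 0, 7, 3, 5, 2]
After 3 (reverse(3, 7)): [1, 6, 4, 5, 3, 7, 0, 8, 2]
After 4 (rotate_left(1, 5, k=2)): [1, 5, 3, 7, 6, 4, 0, 8, 2]
After 5 (reverse(6, 8)): [1, 5, 3, 7, 6, 4, 2, 8, 0]
After 6 (rotate_left(3, 8, k=4)): [1, 5, 3, 8, 0, 7, 6, 4, 2]
After 7 (reverse(0, 1)): [5, 1, 3, 8, 0, 7, 6, 4, 2]
After 8 (swap(4, 3)): [5, 1, 3, 0, 8, 7, 6, 4, 2]
After 9 (swap(6, 4)): [5, 1, 3, 0, 6, 7, 8, 4, 2]
After 10 (reverse(0, 7)): [4, 8, 7, 6, 0, 3, 1, 5, 2]
After 11 (swap(5, 6)): [4, 8, 7, 6, 0, 1, 3, 5, 2]
After 12 (swap(7, 1)): [4, 5, 7, 6, 0, 1, 3, 8, 2]
After 13 (rotate_left(4, 7, k=3)): [4, 5, 7, 6, 8, 0, 1, 3, 2]
After 14 (rotate_left(1, 6, k=4)): [4, 0, 1, 5, 7, 6, 8, 3, 2]
After 15 (reverse(7, 8)): [4, 0, 1, 5, 7, 6, 8, 2, 3]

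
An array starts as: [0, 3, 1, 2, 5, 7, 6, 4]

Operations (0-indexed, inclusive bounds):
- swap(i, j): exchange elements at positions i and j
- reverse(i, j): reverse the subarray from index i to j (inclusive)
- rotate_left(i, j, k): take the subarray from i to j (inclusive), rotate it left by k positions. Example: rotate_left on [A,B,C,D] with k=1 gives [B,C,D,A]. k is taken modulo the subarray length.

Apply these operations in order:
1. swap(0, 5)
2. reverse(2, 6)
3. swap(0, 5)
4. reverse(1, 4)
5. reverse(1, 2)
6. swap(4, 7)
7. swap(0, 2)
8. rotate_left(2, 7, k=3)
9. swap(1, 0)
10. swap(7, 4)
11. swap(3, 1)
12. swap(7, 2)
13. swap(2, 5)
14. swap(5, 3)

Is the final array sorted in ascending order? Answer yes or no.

Answer: yes

Derivation:
After 1 (swap(0, 5)): [7, 3, 1, 2, 5, 0, 6, 4]
After 2 (reverse(2, 6)): [7, 3, 6, 0, 5, 2, 1, 4]
After 3 (swap(0, 5)): [2, 3, 6, 0, 5, 7, 1, 4]
After 4 (reverse(1, 4)): [2, 5, 0, 6, 3, 7, 1, 4]
After 5 (reverse(1, 2)): [2, 0, 5, 6, 3, 7, 1, 4]
After 6 (swap(4, 7)): [2, 0, 5, 6, 4, 7, 1, 3]
After 7 (swap(0, 2)): [5, 0, 2, 6, 4, 7, 1, 3]
After 8 (rotate_left(2, 7, k=3)): [5, 0, 7, 1, 3, 2, 6, 4]
After 9 (swap(1, 0)): [0, 5, 7, 1, 3, 2, 6, 4]
After 10 (swap(7, 4)): [0, 5, 7, 1, 4, 2, 6, 3]
After 11 (swap(3, 1)): [0, 1, 7, 5, 4, 2, 6, 3]
After 12 (swap(7, 2)): [0, 1, 3, 5, 4, 2, 6, 7]
After 13 (swap(2, 5)): [0, 1, 2, 5, 4, 3, 6, 7]
After 14 (swap(5, 3)): [0, 1, 2, 3, 4, 5, 6, 7]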